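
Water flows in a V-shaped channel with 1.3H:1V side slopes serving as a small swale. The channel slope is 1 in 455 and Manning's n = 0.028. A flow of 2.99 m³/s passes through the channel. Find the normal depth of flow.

y_n = 1.42 m

Manning's equation rearranged: A R^(2/3) = nQ / (1·√S) = 0.028 × 2.99 / (√0.002198) = 1.786.
Try y = 1.77 m: A R^(2/3) = 3.215 — high.
Try y = 1.13 m: A R^(2/3) = 0.9717 — low.
Try y = 1.42 m: A R^(2/3) = 1.787 — ≈ 1.786.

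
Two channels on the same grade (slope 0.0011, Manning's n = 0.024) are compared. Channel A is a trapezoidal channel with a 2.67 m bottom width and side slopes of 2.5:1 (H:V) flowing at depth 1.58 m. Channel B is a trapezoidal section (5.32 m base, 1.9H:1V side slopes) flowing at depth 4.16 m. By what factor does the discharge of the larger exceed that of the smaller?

9.78

Channel A: With bottom width b = 2.67 m and side slope z = 2.5: A = (b + zy)y = (2.67 + 2.5×1.58)×1.58 = 10.46 m²; P = b + 2y√(1+z²) = 2.67 + 2×1.58×2.693 = 11.18 m. Hydraulic radius R = A/P = 10.46/11.18 = 0.9357 m. Q_A = (1/0.024)·10.46·0.9357^(2/3)·√0.0011 = 13.83 m³/s.
Channel B: With bottom width b = 5.32 m and side slope z = 1.9: A = (b + zy)y = (5.32 + 1.9×4.16)×4.16 = 55.01 m²; P = b + 2y√(1+z²) = 5.32 + 2×4.16×2.147 = 23.18 m. Hydraulic radius R = A/P = 55.01/23.18 = 2.373 m. Q_B = (1/0.024)·55.01·2.373^(2/3)·√0.0011 = 135.2 m³/s.
The larger discharge is 135.2 m³/s and the smaller is 13.83 m³/s; the ratio is 9.78.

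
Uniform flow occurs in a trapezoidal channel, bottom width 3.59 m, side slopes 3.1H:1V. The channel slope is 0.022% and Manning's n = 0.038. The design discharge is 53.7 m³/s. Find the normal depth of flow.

y_n = 4.45 m

Manning's equation rearranged: A R^(2/3) = nQ / (1·√S) = 0.038 × 53.7 / (√0.00022) = 137.6.
Try y = 5.18 m: A R^(2/3) = 198.6 — too large.
Try y = 3.31 m: A R^(2/3) = 68.41 — too small.
Try y = 4.45 m: A R^(2/3) = 137.7 — close enough.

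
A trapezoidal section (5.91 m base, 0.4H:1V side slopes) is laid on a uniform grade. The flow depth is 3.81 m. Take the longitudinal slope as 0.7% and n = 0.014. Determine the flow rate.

Q = 269 m³/s

With bottom width b = 5.91 m and side slope z = 0.4: A = (b + zy)y = (5.91 + 0.4×3.81)×3.81 = 28.32 m²; P = b + 2y√(1+z²) = 5.91 + 2×3.81×1.077 = 14.12 m.
Hydraulic radius R = A/P = 28.32/14.12 = 2.006 m.
Manning's equation: Q = (1/n) A R^(2/3) S^(1/2) = (1/0.014) × 28.32 × 2.006^(2/3) × 0.007^(1/2) = 269 m³/s.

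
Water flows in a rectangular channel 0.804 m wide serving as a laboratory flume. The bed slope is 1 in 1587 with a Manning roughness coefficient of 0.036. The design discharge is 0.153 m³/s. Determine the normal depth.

y_n = 0.682 m

Manning's equation rearranged: A R^(2/3) = nQ / (1·√S) = 0.036 × 0.153 / (√0.0006301) = 0.2194.
Try y = 0.571 m: A R^(2/3) = 0.1753 — short.
Try y = 0.742 m: A R^(2/3) = 0.2435 — over.
Try y = 0.682 m: A R^(2/3) = 0.2193 — ≈ 0.2194.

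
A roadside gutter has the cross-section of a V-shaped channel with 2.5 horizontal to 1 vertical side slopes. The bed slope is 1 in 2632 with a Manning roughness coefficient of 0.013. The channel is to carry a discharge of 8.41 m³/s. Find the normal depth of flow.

Manning's equation rearranged: A R^(2/3) = nQ / (1·√S) = 0.013 × 8.41 / (√0.0003799) = 5.609.
Trying y = 1.39 m: A R^(2/3) = 3.607 — too small.
Trying y = 2.04 m: A R^(2/3) = 10.03 — too large.
Trying y = 1.64 m: A R^(2/3) = 5.606 — matches.

y_n = 1.64 m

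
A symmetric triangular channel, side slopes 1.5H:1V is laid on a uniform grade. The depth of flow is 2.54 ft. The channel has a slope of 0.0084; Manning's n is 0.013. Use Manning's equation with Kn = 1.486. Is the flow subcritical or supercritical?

supercritical

For a triangular section with side slope z = 1.5: A = zy² = 1.5×2.54² = 9.677 ft²; P = 2y√(1+z²) = 2×2.54×1.803 = 9.158 ft.
Hydraulic radius R = A/P = 9.677/9.158 = 1.057 ft.
V = (1.486/n) R^(2/3) √S = (1.486/0.013) × 1.057^(2/3) × √0.0084 = 10.87 ft/s. Hydraulic depth D_h = A/T = 9.677/7.62 = 1.27 ft.
Froude number Fr = V/√(g·D_h) = 10.87/√(32.2×1.27) = 1.7, which is greater than 1, so the flow is supercritical.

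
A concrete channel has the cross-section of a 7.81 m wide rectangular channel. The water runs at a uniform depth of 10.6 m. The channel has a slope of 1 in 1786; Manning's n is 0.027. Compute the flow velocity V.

V = 1.76 m/s

Flow area A = b·y = 7.81 × 10.6 = 82.79 m². Wetted perimeter P = b + 2y = 7.81 + 2×10.6 = 29.01 m.
Hydraulic radius R = A/P = 82.79/29.01 = 2.854 m.
From Manning's equation, V = (1/n) R^(2/3) S^(1/2) = (1/0.027) × 2.854^(2/3) × 0.0005599^(1/2) = 1.76 m/s.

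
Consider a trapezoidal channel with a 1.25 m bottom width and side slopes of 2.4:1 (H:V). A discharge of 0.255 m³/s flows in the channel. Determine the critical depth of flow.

y_c = 0.147 m

At critical depth, Q² T / (g A³) = 1, i.e. A³/T = Q²/g = 0.255²/9.81 = 0.006628.
Trying y = 0.101 m: A³/T = 0.001974 — short.
Trying y = 0.171 m: A³/T = 0.01105 — over.
Trying y = 0.147 m: A³/T = 0.006688 — close enough.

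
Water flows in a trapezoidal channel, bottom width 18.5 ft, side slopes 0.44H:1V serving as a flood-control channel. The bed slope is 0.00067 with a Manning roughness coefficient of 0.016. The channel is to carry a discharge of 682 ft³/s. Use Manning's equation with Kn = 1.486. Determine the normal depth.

Manning's equation rearranged: A R^(2/3) = nQ / (1.486·√S) = 0.016 × 682 / (1.486 × √0.00067) = 283.7.
Trying y = 4.52 ft: A R^(2/3) = 203.8 — short.
Trying y = 5.56 ft: A R^(2/3) = 283.6 — close enough.

y_n = 5.56 ft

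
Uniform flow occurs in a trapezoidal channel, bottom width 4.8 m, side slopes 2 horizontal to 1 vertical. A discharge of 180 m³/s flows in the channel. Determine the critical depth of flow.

y_c = 3.39 m

At critical depth, Q² T / (g A³) = 1, i.e. A³/T = Q²/g = 180²/9.81 = 3303.
Try y = 4.25 m: A³/T = 8284 — high.
Try y = 2.36 m: A³/T = 796.4 — low.
Try y = 3.39 m: A³/T = 3295 — ≈ 3303.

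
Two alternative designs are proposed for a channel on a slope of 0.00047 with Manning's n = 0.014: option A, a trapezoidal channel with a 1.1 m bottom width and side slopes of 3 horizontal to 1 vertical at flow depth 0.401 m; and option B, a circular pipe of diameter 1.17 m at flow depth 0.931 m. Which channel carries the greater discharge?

channel B

Channel A: With bottom width b = 1.1 m and side slope z = 3: A = (b + zy)y = (1.1 + 3×0.401)×0.401 = 0.9235 m²; P = b + 2y√(1+z²) = 1.1 + 2×0.401×3.162 = 3.636 m. Hydraulic radius R = A/P = 0.9235/3.636 = 0.254 m. Q_A = (1/0.014)·0.9235·0.254^(2/3)·√0.00047 = 0.5735 m³/s.
Channel B: For a circular section of diameter D = 1.17 m at depth y = 0.931 m, the central angle is θ = 2 arccos(1 − 2y/D) = 4.407 rad. Then A = (D²/8)(θ − sin θ) = 0.9174 m² and P = Dθ/2 = 2.578 m. Hydraulic radius R = A/P = 0.9174/2.578 = 0.3558 m. Q_B = (1/0.014)·0.9174·0.3558^(2/3)·√0.00047 = 0.7133 m³/s.
Q_A = 0.5735 m³/s vs Q_B = 0.7133 m³/s, so channel B carries more.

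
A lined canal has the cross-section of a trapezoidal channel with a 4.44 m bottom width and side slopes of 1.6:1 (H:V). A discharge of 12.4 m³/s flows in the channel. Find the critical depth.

At critical depth, Q² T / (g A³) = 1, i.e. A³/T = Q²/g = 12.4²/9.81 = 15.67.
Trying y = 0.65 m: A³/T = 6.932 — too small.
Trying y = 1.06 m: A³/T = 35.13 — too large.
Trying y = 0.833 m: A³/T = 15.65 — matches.

y_c = 0.833 m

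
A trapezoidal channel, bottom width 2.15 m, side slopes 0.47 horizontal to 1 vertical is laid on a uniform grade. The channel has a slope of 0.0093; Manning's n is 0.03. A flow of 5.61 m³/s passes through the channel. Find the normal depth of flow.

y_n = 0.96 m

Manning's equation rearranged: A R^(2/3) = nQ / (1·√S) = 0.03 × 5.61 / (√0.0093) = 1.745.
Trying y = 0.748 m: A R^(2/3) = 1.166 — low.
Trying y = 1.19 m: A R^(2/3) = 2.48 — high.
Trying y = 0.96 m: A R^(2/3) = 1.746 — close enough.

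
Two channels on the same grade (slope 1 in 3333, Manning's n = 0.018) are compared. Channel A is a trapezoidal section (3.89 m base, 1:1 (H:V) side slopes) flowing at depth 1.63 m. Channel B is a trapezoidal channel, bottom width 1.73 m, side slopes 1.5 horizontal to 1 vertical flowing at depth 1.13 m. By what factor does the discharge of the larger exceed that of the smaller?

Channel A: With bottom width b = 3.89 m and side slope z = 1: A = (b + zy)y = (3.89 + 1×1.63)×1.63 = 8.998 m²; P = b + 2y√(1+z²) = 3.89 + 2×1.63×1.414 = 8.5 m. Hydraulic radius R = A/P = 8.998/8.5 = 1.058 m. Q_A = (1/0.018)·8.998·1.058^(2/3)·√0.0003 = 8.993 m³/s.
Channel B: With bottom width b = 1.73 m and side slope z = 1.5: A = (b + zy)y = (1.73 + 1.5×1.13)×1.13 = 3.87 m²; P = b + 2y√(1+z²) = 1.73 + 2×1.13×1.803 = 5.804 m. Hydraulic radius R = A/P = 3.87/5.804 = 0.6668 m. Q_B = (1/0.018)·3.87·0.6668^(2/3)·√0.0003 = 2.843 m³/s.
The larger discharge is 8.993 m³/s and the smaller is 2.843 m³/s; the ratio is 3.16.

3.16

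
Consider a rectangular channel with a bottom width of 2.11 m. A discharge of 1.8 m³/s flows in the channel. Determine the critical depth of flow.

For a rectangular channel, critical depth y_c = (q²/g)^(1/3) where q = Q/b = 1.8/2.11 = 0.8531 m²/s.
So y_c = (0.8531²/9.81)^(1/3) = 0.42 m.

y_c = 0.42 m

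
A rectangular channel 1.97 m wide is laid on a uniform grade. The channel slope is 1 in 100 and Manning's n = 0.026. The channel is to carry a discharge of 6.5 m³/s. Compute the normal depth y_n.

y_n = 1.27 m

Manning's equation rearranged: A R^(2/3) = nQ / (1·√S) = 0.026 × 6.5 / (√0.01) = 1.69.
At y = 1.12 m: A R^(2/3) = 1.434 — too small.
At y = 1.27 m: A R^(2/3) = 1.689 — ≈ 1.69.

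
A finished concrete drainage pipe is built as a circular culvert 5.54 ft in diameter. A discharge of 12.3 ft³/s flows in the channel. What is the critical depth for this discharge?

At critical depth, Q² T / (g A³) = 1, i.e. A³/T = Q²/g = 12.3²/32.2 = 4.698.
Try y = 1.06 ft: A³/T = 7.668 — high.
Try y = 0.936 ft: A³/T = 4.705 — close enough.

y_c = 0.936 ft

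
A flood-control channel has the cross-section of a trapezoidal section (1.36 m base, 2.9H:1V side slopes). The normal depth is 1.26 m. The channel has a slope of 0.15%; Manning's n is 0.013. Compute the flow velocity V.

With bottom width b = 1.36 m and side slope z = 2.9: A = (b + zy)y = (1.36 + 2.9×1.26)×1.26 = 6.318 m²; P = b + 2y√(1+z²) = 1.36 + 2×1.26×3.068 = 9.09 m.
Hydraulic radius R = A/P = 6.318/9.09 = 0.695 m.
From Manning's equation, V = (1/n) R^(2/3) S^(1/2) = (1/0.013) × 0.695^(2/3) × 0.0015^(1/2) = 2.34 m/s.

V = 2.34 m/s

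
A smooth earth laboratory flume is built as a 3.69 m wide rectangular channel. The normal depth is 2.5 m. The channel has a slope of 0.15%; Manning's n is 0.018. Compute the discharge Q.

Flow area A = b·y = 3.69 × 2.5 = 9.225 m². Wetted perimeter P = b + 2y = 3.69 + 2×2.5 = 8.69 m.
Hydraulic radius R = A/P = 9.225/8.69 = 1.062 m.
Manning's equation: Q = (1/n) A R^(2/3) S^(1/2) = (1/0.018) × 9.225 × 1.062^(2/3) × 0.0015^(1/2) = 20.7 m³/s.

Q = 20.7 m³/s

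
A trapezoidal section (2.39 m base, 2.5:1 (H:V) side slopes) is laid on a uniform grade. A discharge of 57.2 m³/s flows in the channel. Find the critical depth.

At critical depth, Q² T / (g A³) = 1, i.e. A³/T = Q²/g = 57.2²/9.81 = 333.5.
Try y = 1.82 m: A³/T = 175.4 — too small.
Try y = 2.5 m: A³/T = 676.8 — too large.
Try y = 2.12 m: A³/T = 333.6 — matches.

y_c = 2.12 m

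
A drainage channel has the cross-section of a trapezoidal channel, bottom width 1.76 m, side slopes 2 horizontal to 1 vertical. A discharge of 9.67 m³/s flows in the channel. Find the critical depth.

y_c = 1.01 m

At critical depth, Q² T / (g A³) = 1, i.e. A³/T = Q²/g = 9.67²/9.81 = 9.532.
At y = 1.17 m: A³/T = 17.14 — over.
At y = 1.01 m: A³/T = 9.594 — matches.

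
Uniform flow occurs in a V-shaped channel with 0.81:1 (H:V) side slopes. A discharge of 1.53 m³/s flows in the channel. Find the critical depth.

y_c = 0.938 m

At critical depth, Q² T / (g A³) = 1, i.e. A³/T = Q²/g = 1.53²/9.81 = 0.2386.
Try y = 1.09 m: A³/T = 0.5047 — too large.
Try y = 0.749 m: A³/T = 0.07733 — too small.
Try y = 0.938 m: A³/T = 0.2382 — ≈ 0.2386.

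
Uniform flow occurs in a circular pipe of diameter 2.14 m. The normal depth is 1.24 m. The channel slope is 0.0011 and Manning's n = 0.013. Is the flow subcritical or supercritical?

subcritical

For a circular section of diameter D = 2.14 m at depth y = 1.24 m, the central angle is θ = 2 arccos(1 − 2y/D) = 3.461 rad. Then A = (D²/8)(θ − sin θ) = 2.161 m² and P = Dθ/2 = 3.703 m.
Hydraulic radius R = A/P = 2.161/3.703 = 0.5835 m.
V = (1/n) R^(2/3) √S = (1/0.013) × 0.5835^(2/3) × √0.0011 = 1.781 m/s. Hydraulic depth D_h = A/T = 2.161/2.113 = 1.023 m.
Froude number Fr = V/√(g·D_h) = 1.781/√(9.81×1.023) = 0.562, which is less than 1, so the flow is subcritical.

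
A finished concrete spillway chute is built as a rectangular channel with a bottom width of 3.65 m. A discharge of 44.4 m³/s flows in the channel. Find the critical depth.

y_c = 2.47 m

For a rectangular channel, critical depth y_c = (q²/g)^(1/3) where q = Q/b = 44.4/3.65 = 12.16 m²/s.
So y_c = (12.16²/9.81)^(1/3) = 2.47 m.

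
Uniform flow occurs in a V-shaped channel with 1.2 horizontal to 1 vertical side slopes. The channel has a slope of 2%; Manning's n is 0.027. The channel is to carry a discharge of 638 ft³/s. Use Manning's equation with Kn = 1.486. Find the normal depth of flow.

y_n = 6.19 ft

Manning's equation rearranged: A R^(2/3) = nQ / (1.486·√S) = 0.027 × 638 / (1.486 × √0.02) = 81.97.
Trying y = 4.7 ft: A R^(2/3) = 39.3 — too small.
Trying y = 6.19 ft: A R^(2/3) = 81.91 — ≈ 81.97.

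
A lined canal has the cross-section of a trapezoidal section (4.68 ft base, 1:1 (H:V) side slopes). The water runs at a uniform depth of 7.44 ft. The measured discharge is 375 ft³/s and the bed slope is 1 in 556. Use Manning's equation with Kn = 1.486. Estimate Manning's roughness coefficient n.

n = 0.035

With bottom width b = 4.68 ft and side slope z = 1: A = (b + zy)y = (4.68 + 1×7.44)×7.44 = 90.17 ft²; P = b + 2y√(1+z²) = 4.68 + 2×7.44×1.414 = 25.72 ft.
Hydraulic radius R = A/P = 90.17/25.72 = 3.505 ft.
Rearranging Manning's equation: n = (1.486/Q) A R^(2/3) S^(1/2) = (1.486/375) × 90.17 × 3.505^(2/3) × √0.001799 = 0.035.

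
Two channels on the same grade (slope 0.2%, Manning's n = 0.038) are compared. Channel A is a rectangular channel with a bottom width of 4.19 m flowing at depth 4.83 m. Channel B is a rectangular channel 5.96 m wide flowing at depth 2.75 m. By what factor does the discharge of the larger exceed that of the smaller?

1.25

Channel A: Flow area A = b·y = 4.19 × 4.83 = 20.24 m². Wetted perimeter P = b + 2y = 4.19 + 2×4.83 = 13.85 m. Hydraulic radius R = A/P = 20.24/13.85 = 1.461 m. Q_A = (1/0.038)·20.24·1.461^(2/3)·√0.002 = 30.67 m³/s.
Channel B: Flow area A = b·y = 5.96 × 2.75 = 16.39 m². Wetted perimeter P = b + 2y = 5.96 + 2×2.75 = 11.46 m. Hydraulic radius R = A/P = 16.39/11.46 = 1.43 m. Q_B = (1/0.038)·16.39·1.43^(2/3)·√0.002 = 24.49 m³/s.
The larger discharge is 30.67 m³/s and the smaller is 24.49 m³/s; the ratio is 1.25.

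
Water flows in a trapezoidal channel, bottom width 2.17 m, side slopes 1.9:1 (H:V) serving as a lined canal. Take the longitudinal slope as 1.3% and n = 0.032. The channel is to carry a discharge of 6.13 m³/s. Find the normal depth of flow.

y_n = 0.755 m

Manning's equation rearranged: A R^(2/3) = nQ / (1·√S) = 0.032 × 6.13 / (√0.013) = 1.72.
Try y = 0.532 m: A R^(2/3) = 0.8876 — low.
Try y = 0.926 m: A R^(2/3) = 2.565 — high.
Try y = 0.755 m: A R^(2/3) = 1.721 — ≈ 1.72.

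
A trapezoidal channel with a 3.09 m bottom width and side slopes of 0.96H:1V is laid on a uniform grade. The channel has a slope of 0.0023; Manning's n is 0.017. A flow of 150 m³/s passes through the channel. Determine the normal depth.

y_n = 4.41 m

Manning's equation rearranged: A R^(2/3) = nQ / (1·√S) = 0.017 × 150 / (√0.0023) = 53.17.
At y = 5.53 m: A R^(2/3) = 86.04 — over.
At y = 3.25 m: A R^(2/3) = 28.39 — short.
At y = 4.41 m: A R^(2/3) = 53.11 — close enough.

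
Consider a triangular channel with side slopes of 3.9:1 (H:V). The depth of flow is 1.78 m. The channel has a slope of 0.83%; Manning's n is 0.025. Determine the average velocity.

For a triangular section with side slope z = 3.9: A = zy² = 3.9×1.78² = 12.36 m²; P = 2y√(1+z²) = 2×1.78×4.026 = 14.33 m.
Hydraulic radius R = A/P = 12.36/14.33 = 0.8621 m.
From Manning's equation, V = (1/n) R^(2/3) S^(1/2) = (1/0.025) × 0.8621^(2/3) × 0.0083^(1/2) = 3.3 m/s.

V = 3.3 m/s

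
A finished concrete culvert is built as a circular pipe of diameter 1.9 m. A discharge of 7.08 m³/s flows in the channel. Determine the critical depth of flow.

At critical depth, Q² T / (g A³) = 1, i.e. A³/T = Q²/g = 7.08²/9.81 = 5.11.
Try y = 1.44 m: A³/T = 7.529 — high.
Try y = 1.31 m: A³/T = 5.154 — ≈ 5.11.

y_c = 1.31 m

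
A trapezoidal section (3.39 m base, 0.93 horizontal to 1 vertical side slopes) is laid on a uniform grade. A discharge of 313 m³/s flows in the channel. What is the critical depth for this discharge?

At critical depth, Q² T / (g A³) = 1, i.e. A³/T = Q²/g = 313²/9.81 = 9987.
At y = 5.04 m: A³/T = 5285 — short.
At y = 6.72 m: A³/T = 17110 — over.
At y = 5.9 m: A³/T = 10000 — ≈ 9987.

y_c = 5.9 m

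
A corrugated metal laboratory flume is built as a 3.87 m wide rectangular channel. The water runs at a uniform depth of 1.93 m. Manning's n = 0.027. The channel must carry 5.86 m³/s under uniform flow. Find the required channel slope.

Flow area A = b·y = 3.87 × 1.93 = 7.469 m². Wetted perimeter P = b + 2y = 3.87 + 2×1.93 = 7.73 m.
Hydraulic radius R = A/P = 7.469/7.73 = 0.9662 m.
From Manning's equation, S = [nQ / (1 A R^(2/3))]² = [0.027 × 5.86 / (1 × 7.469 × 0.9662^(2/3))]² = 0.00047.

S = 0.00047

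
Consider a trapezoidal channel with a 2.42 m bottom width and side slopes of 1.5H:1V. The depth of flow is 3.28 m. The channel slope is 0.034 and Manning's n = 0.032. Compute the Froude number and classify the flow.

With bottom width b = 2.42 m and side slope z = 1.5: A = (b + zy)y = (2.42 + 1.5×3.28)×3.28 = 24.08 m²; P = b + 2y√(1+z²) = 2.42 + 2×3.28×1.803 = 14.25 m.
Hydraulic radius R = A/P = 24.08/14.25 = 1.69 m.
V = (1/n) R^(2/3) √S = (1/0.032) × 1.69^(2/3) × √0.034 = 8.175 m/s. Hydraulic depth D_h = A/T = 24.08/12.26 = 1.964 m.
Froude number Fr = V/√(g·D_h) = 8.175/√(9.81×1.964) = 1.86, which is greater than 1, so the flow is supercritical.

supercritical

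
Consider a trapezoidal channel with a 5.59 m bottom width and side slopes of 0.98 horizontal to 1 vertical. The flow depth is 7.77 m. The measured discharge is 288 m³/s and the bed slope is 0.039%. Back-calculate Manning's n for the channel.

n = 0.017

With bottom width b = 5.59 m and side slope z = 0.98: A = (b + zy)y = (5.59 + 0.98×7.77)×7.77 = 102.6 m²; P = b + 2y√(1+z²) = 5.59 + 2×7.77×1.4 = 27.35 m.
Hydraulic radius R = A/P = 102.6/27.35 = 3.752 m.
Rearranging Manning's equation: n = (1/Q) A R^(2/3) S^(1/2) = (1/288) × 102.6 × 3.752^(2/3) × √0.00039 = 0.017.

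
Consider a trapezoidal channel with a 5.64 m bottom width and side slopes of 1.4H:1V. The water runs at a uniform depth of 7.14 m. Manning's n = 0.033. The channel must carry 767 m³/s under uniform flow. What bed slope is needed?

With bottom width b = 5.64 m and side slope z = 1.4: A = (b + zy)y = (5.64 + 1.4×7.14)×7.14 = 111.6 m²; P = b + 2y√(1+z²) = 5.64 + 2×7.14×1.72 = 30.21 m.
Hydraulic radius R = A/P = 111.6/30.21 = 3.696 m.
From Manning's equation, S = [nQ / (1 A R^(2/3))]² = [0.033 × 767 / (1 × 111.6 × 3.696^(2/3))]² = 0.009.

S = 0.009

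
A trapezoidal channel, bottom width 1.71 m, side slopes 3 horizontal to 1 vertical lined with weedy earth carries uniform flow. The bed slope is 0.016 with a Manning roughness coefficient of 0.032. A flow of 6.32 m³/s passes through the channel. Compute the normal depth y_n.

y_n = 0.715 m

Manning's equation rearranged: A R^(2/3) = nQ / (1·√S) = 0.032 × 6.32 / (√0.016) = 1.599.
Try y = 0.551 m: A R^(2/3) = 0.932 — too small.
Try y = 0.715 m: A R^(2/3) = 1.6 — ≈ 1.599.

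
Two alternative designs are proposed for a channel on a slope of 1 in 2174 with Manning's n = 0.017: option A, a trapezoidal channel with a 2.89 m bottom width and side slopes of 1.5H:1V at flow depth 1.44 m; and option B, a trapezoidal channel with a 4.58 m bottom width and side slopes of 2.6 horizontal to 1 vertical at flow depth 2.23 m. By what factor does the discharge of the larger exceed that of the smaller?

4.19

Channel A: With bottom width b = 2.89 m and side slope z = 1.5: A = (b + zy)y = (2.89 + 1.5×1.44)×1.44 = 7.272 m²; P = b + 2y√(1+z²) = 2.89 + 2×1.44×1.803 = 8.082 m. Hydraulic radius R = A/P = 7.272/8.082 = 0.8998 m. Q_A = (1/0.017)·7.272·0.8998^(2/3)·√0.00046 = 8.551 m³/s.
Channel B: With bottom width b = 4.58 m and side slope z = 2.6: A = (b + zy)y = (4.58 + 2.6×2.23)×2.23 = 23.14 m²; P = b + 2y√(1+z²) = 4.58 + 2×2.23×2.786 = 17 m. Hydraulic radius R = A/P = 23.14/17 = 1.361 m. Q_B = (1/0.017)·23.14·1.361^(2/3)·√0.00046 = 35.86 m³/s.
The larger discharge is 35.86 m³/s and the smaller is 8.551 m³/s; the ratio is 4.19.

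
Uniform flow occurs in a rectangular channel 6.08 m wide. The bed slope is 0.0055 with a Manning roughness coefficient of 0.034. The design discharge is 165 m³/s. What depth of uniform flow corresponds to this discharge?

Manning's equation rearranged: A R^(2/3) = nQ / (1·√S) = 0.034 × 165 / (√0.0055) = 75.65.
Trying y = 5.12 m: A R^(2/3) = 47.88 — too small.
Trying y = 9.21 m: A R^(2/3) = 97.16 — too large.
Trying y = 7.45 m: A R^(2/3) = 75.67 — ≈ 75.65.

y_n = 7.45 m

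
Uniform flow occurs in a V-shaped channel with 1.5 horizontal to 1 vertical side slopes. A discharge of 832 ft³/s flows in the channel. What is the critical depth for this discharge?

At critical depth, Q² T / (g A³) = 1, i.e. A³/T = Q²/g = 832²/32.2 = 21500.
At y = 8.17 ft: A³/T = 40950 — over.
At y = 5.31 ft: A³/T = 4749 — short.
At y = 7.18 ft: A³/T = 21470 — close enough.

y_c = 7.18 ft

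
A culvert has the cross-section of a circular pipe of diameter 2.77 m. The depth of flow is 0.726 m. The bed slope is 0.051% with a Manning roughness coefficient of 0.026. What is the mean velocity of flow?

For a circular section of diameter D = 2.77 m at depth y = 0.726 m, the central angle is θ = 2 arccos(1 − 2y/D) = 2.15 rad. Then A = (D²/8)(θ − sin θ) = 1.259 m² and P = Dθ/2 = 2.977 m.
Hydraulic radius R = A/P = 1.259/2.977 = 0.4229 m.
From Manning's equation, V = (1/n) R^(2/3) S^(1/2) = (1/0.026) × 0.4229^(2/3) × 0.00051^(1/2) = 0.489 m/s.

V = 0.489 m/s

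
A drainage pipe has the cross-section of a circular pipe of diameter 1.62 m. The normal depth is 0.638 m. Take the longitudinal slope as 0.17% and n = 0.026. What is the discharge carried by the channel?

For a circular section of diameter D = 1.62 m at depth y = 0.638 m, the central angle is θ = 2 arccos(1 − 2y/D) = 2.714 rad. Then A = (D²/8)(θ − sin θ) = 0.7541 m² and P = Dθ/2 = 2.198 m.
Hydraulic radius R = A/P = 0.7541/2.198 = 0.3431 m.
Manning's equation: Q = (1/n) A R^(2/3) S^(1/2) = (1/0.026) × 0.7541 × 0.3431^(2/3) × 0.0017^(1/2) = 0.586 m³/s.

Q = 0.586 m³/s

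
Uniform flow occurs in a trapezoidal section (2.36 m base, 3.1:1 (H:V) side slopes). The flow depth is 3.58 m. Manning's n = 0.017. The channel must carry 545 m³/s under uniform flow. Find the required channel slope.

S = 0.016

With bottom width b = 2.36 m and side slope z = 3.1: A = (b + zy)y = (2.36 + 3.1×3.58)×3.58 = 48.18 m²; P = b + 2y√(1+z²) = 2.36 + 2×3.58×3.257 = 25.68 m.
Hydraulic radius R = A/P = 48.18/25.68 = 1.876 m.
From Manning's equation, S = [nQ / (1 A R^(2/3))]² = [0.017 × 545 / (1 × 48.18 × 1.876^(2/3))]² = 0.016.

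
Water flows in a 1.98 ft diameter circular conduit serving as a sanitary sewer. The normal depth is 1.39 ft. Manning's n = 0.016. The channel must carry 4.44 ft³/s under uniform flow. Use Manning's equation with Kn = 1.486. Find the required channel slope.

S = 0.000872

For a circular section of diameter D = 1.98 ft at depth y = 1.39 ft, the central angle is θ = 2 arccos(1 − 2y/D) = 3.973 rad. Then A = (D²/8)(θ − sin θ) = 2.309 ft² and P = Dθ/2 = 3.934 ft.
Hydraulic radius R = A/P = 2.309/3.934 = 0.5871 ft.
From Manning's equation, S = [nQ / (1.486 A R^(2/3))]² = [0.016 × 4.44 / (1.486 × 2.309 × 0.5871^(2/3))]² = 0.000872.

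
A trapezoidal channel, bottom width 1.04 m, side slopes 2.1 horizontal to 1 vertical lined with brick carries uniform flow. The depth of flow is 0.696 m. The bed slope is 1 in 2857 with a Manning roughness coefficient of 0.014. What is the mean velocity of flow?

V = 0.734 m/s

With bottom width b = 1.04 m and side slope z = 2.1: A = (b + zy)y = (1.04 + 2.1×0.696)×0.696 = 1.741 m²; P = b + 2y√(1+z²) = 1.04 + 2×0.696×2.326 = 4.278 m.
Hydraulic radius R = A/P = 1.741/4.278 = 0.407 m.
From Manning's equation, V = (1/n) R^(2/3) S^(1/2) = (1/0.014) × 0.407^(2/3) × 0.00035^(1/2) = 0.734 m/s.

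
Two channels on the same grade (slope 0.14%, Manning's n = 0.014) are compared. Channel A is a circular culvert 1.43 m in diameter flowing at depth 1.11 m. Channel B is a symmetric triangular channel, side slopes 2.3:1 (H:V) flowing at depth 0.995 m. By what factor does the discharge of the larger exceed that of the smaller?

Channel A: For a circular section of diameter D = 1.43 m at depth y = 1.11 m, the central angle is θ = 2 arccos(1 − 2y/D) = 4.312 rad. Then A = (D²/8)(θ − sin θ) = 1.338 m² and P = Dθ/2 = 3.083 m. Hydraulic radius R = A/P = 1.338/3.083 = 0.4339 m. Q_A = (1/0.014)·1.338·0.4339^(2/3)·√0.0014 = 2.049 m³/s.
Channel B: For a triangular section with side slope z = 2.3: A = zy² = 2.3×0.995² = 2.277 m²; P = 2y√(1+z²) = 2×0.995×2.508 = 4.991 m. Hydraulic radius R = A/P = 2.277/4.991 = 0.4562 m. Q_B = (1/0.014)·2.277·0.4562^(2/3)·√0.0014 = 3.607 m³/s.
The larger discharge is 3.607 m³/s and the smaller is 2.049 m³/s; the ratio is 1.76.

1.76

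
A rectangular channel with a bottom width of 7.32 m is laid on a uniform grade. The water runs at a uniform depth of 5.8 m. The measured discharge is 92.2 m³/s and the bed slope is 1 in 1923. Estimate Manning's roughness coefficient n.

n = 0.018

Flow area A = b·y = 7.32 × 5.8 = 42.46 m². Wetted perimeter P = b + 2y = 7.32 + 2×5.8 = 18.92 m.
Hydraulic radius R = A/P = 42.46/18.92 = 2.244 m.
Rearranging Manning's equation: n = (1/Q) A R^(2/3) S^(1/2) = (1/92.2) × 42.46 × 2.244^(2/3) × √0.00052 = 0.018.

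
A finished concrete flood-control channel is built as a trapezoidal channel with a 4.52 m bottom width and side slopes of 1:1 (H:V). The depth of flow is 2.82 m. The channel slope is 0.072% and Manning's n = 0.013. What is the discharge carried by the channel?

With bottom width b = 4.52 m and side slope z = 1: A = (b + zy)y = (4.52 + 1×2.82)×2.82 = 20.7 m²; P = b + 2y√(1+z²) = 4.52 + 2×2.82×1.414 = 12.5 m.
Hydraulic radius R = A/P = 20.7/12.5 = 1.656 m.
Manning's equation: Q = (1/n) A R^(2/3) S^(1/2) = (1/0.013) × 20.7 × 1.656^(2/3) × 0.00072^(1/2) = 59.8 m³/s.

Q = 59.8 m³/s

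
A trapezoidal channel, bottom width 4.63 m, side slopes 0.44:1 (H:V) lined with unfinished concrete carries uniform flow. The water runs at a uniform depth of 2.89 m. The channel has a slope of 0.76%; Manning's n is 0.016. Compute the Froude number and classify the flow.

supercritical

With bottom width b = 4.63 m and side slope z = 0.44: A = (b + zy)y = (4.63 + 0.44×2.89)×2.89 = 17.06 m²; P = b + 2y√(1+z²) = 4.63 + 2×2.89×1.093 = 10.94 m.
Hydraulic radius R = A/P = 17.06/10.94 = 1.558 m.
V = (1/n) R^(2/3) √S = (1/0.016) × 1.558^(2/3) × √0.0076 = 7.324 m/s. Hydraulic depth D_h = A/T = 17.06/7.173 = 2.378 m.
Froude number Fr = V/√(g·D_h) = 7.324/√(9.81×2.378) = 1.52, which is greater than 1, so the flow is supercritical.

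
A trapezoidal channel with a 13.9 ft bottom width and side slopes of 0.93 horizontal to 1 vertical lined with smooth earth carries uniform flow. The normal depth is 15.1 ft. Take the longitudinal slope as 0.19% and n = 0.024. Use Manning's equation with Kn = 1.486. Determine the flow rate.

With bottom width b = 13.9 ft and side slope z = 0.93: A = (b + zy)y = (13.9 + 0.93×15.1)×15.1 = 421.9 ft²; P = b + 2y√(1+z²) = 13.9 + 2×15.1×1.366 = 55.14 ft.
Hydraulic radius R = A/P = 421.9/55.14 = 7.652 ft.
Manning's equation: Q = (1.486/n) A R^(2/3) S^(1/2) = (1.486/0.024) × 421.9 × 7.652^(2/3) × 0.0019^(1/2) = 4420 ft³/s.

Q = 4420 ft³/s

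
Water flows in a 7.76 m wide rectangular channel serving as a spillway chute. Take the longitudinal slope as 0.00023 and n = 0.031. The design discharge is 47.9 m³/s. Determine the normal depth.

Manning's equation rearranged: A R^(2/3) = nQ / (1·√S) = 0.031 × 47.9 / (√0.00023) = 97.91.
Trying y = 8 m: A R^(2/3) = 117.8 — over.
Trying y = 4.94 m: A R^(2/3) = 64.32 — short.
Trying y = 6.88 m: A R^(2/3) = 97.84 — close enough.

y_n = 6.88 m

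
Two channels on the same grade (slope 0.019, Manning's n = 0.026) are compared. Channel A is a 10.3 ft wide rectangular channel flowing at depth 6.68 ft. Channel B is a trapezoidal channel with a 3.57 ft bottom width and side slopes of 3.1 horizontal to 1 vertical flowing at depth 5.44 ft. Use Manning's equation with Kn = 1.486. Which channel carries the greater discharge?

channel B

Channel A: Flow area A = b·y = 10.3 × 6.68 = 68.8 ft². Wetted perimeter P = b + 2y = 10.3 + 2×6.68 = 23.66 ft. Hydraulic radius R = A/P = 68.8/23.66 = 2.908 ft. Q_A = (1.486/0.026)·68.8·2.908^(2/3)·√0.019 = 1104 ft³/s.
Channel B: With bottom width b = 3.57 ft and side slope z = 3.1: A = (b + zy)y = (3.57 + 3.1×5.44)×5.44 = 111.2 ft²; P = b + 2y√(1+z²) = 3.57 + 2×5.44×3.257 = 39.01 ft. Hydraulic radius R = A/P = 111.2/39.01 = 2.85 ft. Q_B = (1.486/0.026)·111.2·2.85^(2/3)·√0.019 = 1760 ft³/s.
Q_A = 1104 ft³/s vs Q_B = 1760 ft³/s, so channel B carries more.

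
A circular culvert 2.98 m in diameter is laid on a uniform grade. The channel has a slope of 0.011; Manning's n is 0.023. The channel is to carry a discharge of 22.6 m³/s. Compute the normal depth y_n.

y_n = 2.14 m

Manning's equation rearranged: A R^(2/3) = nQ / (1·√S) = 0.023 × 22.6 / (√0.011) = 4.956.
At y = 2.64 m: A R^(2/3) = 6.064 — over.
At y = 1.92 m: A R^(2/3) = 4.281 — short.
At y = 2.14 m: A R^(2/3) = 4.959 — matches.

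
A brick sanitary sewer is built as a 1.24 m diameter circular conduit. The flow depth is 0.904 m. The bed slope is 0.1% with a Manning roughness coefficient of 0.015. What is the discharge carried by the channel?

For a circular section of diameter D = 1.24 m at depth y = 0.904 m, the central angle is θ = 2 arccos(1 − 2y/D) = 4.093 rad. Then A = (D²/8)(θ − sin θ) = 0.9432 m² and P = Dθ/2 = 2.538 m.
Hydraulic radius R = A/P = 0.9432/2.538 = 0.3717 m.
Manning's equation: Q = (1/n) A R^(2/3) S^(1/2) = (1/0.015) × 0.9432 × 0.3717^(2/3) × 0.001^(1/2) = 1.03 m³/s.

Q = 1.03 m³/s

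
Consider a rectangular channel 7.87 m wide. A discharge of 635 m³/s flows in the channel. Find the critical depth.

y_c = 8.72 m

For a rectangular channel, critical depth y_c = (q²/g)^(1/3) where q = Q/b = 635/7.87 = 80.69 m²/s.
So y_c = (80.69²/9.81)^(1/3) = 8.72 m.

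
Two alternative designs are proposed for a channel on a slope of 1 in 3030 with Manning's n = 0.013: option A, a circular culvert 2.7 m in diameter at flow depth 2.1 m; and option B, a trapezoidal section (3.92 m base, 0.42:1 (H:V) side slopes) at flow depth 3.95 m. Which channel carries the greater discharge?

channel B

Channel A: For a circular section of diameter D = 2.7 m at depth y = 2.1 m, the central angle is θ = 2 arccos(1 − 2y/D) = 4.32 rad. Then A = (D²/8)(θ − sin θ) = 4.778 m² and P = Dθ/2 = 5.832 m. Hydraulic radius R = A/P = 4.778/5.832 = 0.8194 m. Q_A = (1/0.013)·4.778·0.8194^(2/3)·√0.00033 = 5.847 m³/s.
Channel B: With bottom width b = 3.92 m and side slope z = 0.42: A = (b + zy)y = (3.92 + 0.42×3.95)×3.95 = 22.04 m²; P = b + 2y√(1+z²) = 3.92 + 2×3.95×1.085 = 12.49 m. Hydraulic radius R = A/P = 22.04/12.49 = 1.765 m. Q_B = (1/0.013)·22.04·1.765^(2/3)·√0.00033 = 44.97 m³/s.
Q_A = 5.847 m³/s vs Q_B = 44.97 m³/s, so channel B carries more.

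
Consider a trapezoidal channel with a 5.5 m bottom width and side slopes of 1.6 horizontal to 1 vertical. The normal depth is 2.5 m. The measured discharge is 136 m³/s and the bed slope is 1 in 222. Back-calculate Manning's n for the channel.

n = 0.016

With bottom width b = 5.5 m and side slope z = 1.6: A = (b + zy)y = (5.5 + 1.6×2.5)×2.5 = 23.75 m²; P = b + 2y√(1+z²) = 5.5 + 2×2.5×1.887 = 14.93 m.
Hydraulic radius R = A/P = 23.75/14.93 = 1.59 m.
Rearranging Manning's equation: n = (1/Q) A R^(2/3) S^(1/2) = (1/136) × 23.75 × 1.59^(2/3) × √0.004505 = 0.016.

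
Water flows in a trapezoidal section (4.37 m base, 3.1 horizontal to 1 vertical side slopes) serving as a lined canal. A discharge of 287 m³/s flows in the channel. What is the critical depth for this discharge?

y_c = 3.81 m

At critical depth, Q² T / (g A³) = 1, i.e. A³/T = Q²/g = 287²/9.81 = 8396.
Try y = 4.41 m: A³/T = 15880 — too large.
Try y = 3.81 m: A³/T = 8371 — ≈ 8396.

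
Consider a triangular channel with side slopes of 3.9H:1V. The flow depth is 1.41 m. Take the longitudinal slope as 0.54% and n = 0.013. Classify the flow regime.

For a triangular section with side slope z = 3.9: A = zy² = 3.9×1.41² = 7.754 m²; P = 2y√(1+z²) = 2×1.41×4.026 = 11.35 m.
Hydraulic radius R = A/P = 7.754/11.35 = 0.6829 m.
V = (1/n) R^(2/3) √S = (1/0.013) × 0.6829^(2/3) × √0.0054 = 4.384 m/s. Hydraulic depth D_h = A/T = 7.754/11 = 0.705 m.
Froude number Fr = V/√(g·D_h) = 4.384/√(9.81×0.705) = 1.67, which is greater than 1, so the flow is supercritical.

supercritical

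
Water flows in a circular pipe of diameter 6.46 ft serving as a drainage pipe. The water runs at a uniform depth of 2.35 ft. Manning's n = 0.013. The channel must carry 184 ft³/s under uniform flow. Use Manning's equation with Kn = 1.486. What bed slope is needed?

S = 0.0159

For a circular section of diameter D = 6.46 ft at depth y = 2.35 ft, the central angle is θ = 2 arccos(1 − 2y/D) = 2.59 rad. Then A = (D²/8)(θ − sin θ) = 10.77 ft² and P = Dθ/2 = 8.365 ft.
Hydraulic radius R = A/P = 10.77/8.365 = 1.288 ft.
From Manning's equation, S = [nQ / (1.486 A R^(2/3))]² = [0.013 × 184 / (1.486 × 10.77 × 1.288^(2/3))]² = 0.0159.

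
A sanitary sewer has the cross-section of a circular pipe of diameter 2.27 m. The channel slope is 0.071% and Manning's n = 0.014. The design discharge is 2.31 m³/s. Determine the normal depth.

y_n = 1.05 m

Manning's equation rearranged: A R^(2/3) = nQ / (1·√S) = 0.014 × 2.31 / (√0.00071) = 1.214.
At y = 1.34 m: A R^(2/3) = 1.818 — too large.
At y = 1.05 m: A R^(2/3) = 1.213 — ≈ 1.214.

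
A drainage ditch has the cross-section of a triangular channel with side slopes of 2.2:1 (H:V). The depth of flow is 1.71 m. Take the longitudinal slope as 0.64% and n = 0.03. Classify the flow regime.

subcritical

For a triangular section with side slope z = 2.2: A = zy² = 2.2×1.71² = 6.433 m²; P = 2y√(1+z²) = 2×1.71×2.417 = 8.265 m.
Hydraulic radius R = A/P = 6.433/8.265 = 0.7784 m.
V = (1/n) R^(2/3) √S = (1/0.03) × 0.7784^(2/3) × √0.0064 = 2.256 m/s. Hydraulic depth D_h = A/T = 6.433/7.524 = 0.855 m.
Froude number Fr = V/√(g·D_h) = 2.256/√(9.81×0.855) = 0.779, which is less than 1, so the flow is subcritical.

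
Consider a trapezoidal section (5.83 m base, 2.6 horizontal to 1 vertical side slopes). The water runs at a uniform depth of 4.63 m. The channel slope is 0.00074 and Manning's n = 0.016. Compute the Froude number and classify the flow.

subcritical

With bottom width b = 5.83 m and side slope z = 2.6: A = (b + zy)y = (5.83 + 2.6×4.63)×4.63 = 82.73 m²; P = b + 2y√(1+z²) = 5.83 + 2×4.63×2.786 = 31.63 m.
Hydraulic radius R = A/P = 82.73/31.63 = 2.616 m.
V = (1/n) R^(2/3) √S = (1/0.016) × 2.616^(2/3) × √0.00074 = 3.228 m/s. Hydraulic depth D_h = A/T = 82.73/29.91 = 2.766 m.
Froude number Fr = V/√(g·D_h) = 3.228/√(9.81×2.766) = 0.62, which is less than 1, so the flow is subcritical.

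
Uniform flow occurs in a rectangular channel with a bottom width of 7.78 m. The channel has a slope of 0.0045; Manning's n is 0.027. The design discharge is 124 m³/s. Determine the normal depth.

y_n = 4.06 m

Manning's equation rearranged: A R^(2/3) = nQ / (1·√S) = 0.027 × 124 / (√0.0045) = 49.91.
Trying y = 3.62 m: A R^(2/3) = 42.83 — short.
Trying y = 4.44 m: A R^(2/3) = 56.17 — over.
Trying y = 4.06 m: A R^(2/3) = 49.92 — close enough.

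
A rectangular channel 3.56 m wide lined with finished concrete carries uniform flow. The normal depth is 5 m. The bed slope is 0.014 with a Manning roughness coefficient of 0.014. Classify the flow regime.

Flow area A = b·y = 3.56 × 5 = 17.8 m². Wetted perimeter P = b + 2y = 3.56 + 2×5 = 13.56 m.
Hydraulic radius R = A/P = 17.8/13.56 = 1.313 m.
V = (1/n) R^(2/3) √S = (1/0.014) × 1.313^(2/3) × √0.014 = 10.13 m/s. Hydraulic depth D_h = A/T = 17.8/3.56 = 5 m.
Froude number Fr = V/√(g·D_h) = 10.13/√(9.81×5) = 1.45, which is greater than 1, so the flow is supercritical.

supercritical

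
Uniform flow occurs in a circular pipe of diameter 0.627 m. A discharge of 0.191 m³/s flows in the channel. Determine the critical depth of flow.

At critical depth, Q² T / (g A³) = 1, i.e. A³/T = Q²/g = 0.191²/9.81 = 0.003719.
Try y = 0.191 m: A³/T = 0.0008731 — low.
Try y = 0.278 m: A³/T = 0.003706 — matches.

y_c = 0.278 m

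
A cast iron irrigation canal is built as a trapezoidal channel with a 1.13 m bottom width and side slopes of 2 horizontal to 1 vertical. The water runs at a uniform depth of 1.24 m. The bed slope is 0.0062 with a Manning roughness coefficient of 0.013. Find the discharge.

With bottom width b = 1.13 m and side slope z = 2: A = (b + zy)y = (1.13 + 2×1.24)×1.24 = 4.476 m²; P = b + 2y√(1+z²) = 1.13 + 2×1.24×2.236 = 6.675 m.
Hydraulic radius R = A/P = 4.476/6.675 = 0.6706 m.
Manning's equation: Q = (1/n) A R^(2/3) S^(1/2) = (1/0.013) × 4.476 × 0.6706^(2/3) × 0.0062^(1/2) = 20.8 m³/s.

Q = 20.8 m³/s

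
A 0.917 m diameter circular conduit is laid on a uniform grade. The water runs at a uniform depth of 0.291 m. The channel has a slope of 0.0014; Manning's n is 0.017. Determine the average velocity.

V = 0.66 m/s

For a circular section of diameter D = 0.917 m at depth y = 0.291 m, the central angle is θ = 2 arccos(1 − 2y/D) = 2.394 rad. Then A = (D²/8)(θ − sin θ) = 0.1801 m² and P = Dθ/2 = 1.097 m.
Hydraulic radius R = A/P = 0.1801/1.097 = 0.1641 m.
From Manning's equation, V = (1/n) R^(2/3) S^(1/2) = (1/0.017) × 0.1641^(2/3) × 0.0014^(1/2) = 0.66 m/s.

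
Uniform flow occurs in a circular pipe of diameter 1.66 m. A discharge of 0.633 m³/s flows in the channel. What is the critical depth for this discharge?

y_c = 0.389 m

At critical depth, Q² T / (g A³) = 1, i.e. A³/T = Q²/g = 0.633²/9.81 = 0.04084.
At y = 0.487 m: A³/T = 0.09815 — over.
At y = 0.389 m: A³/T = 0.04094 — close enough.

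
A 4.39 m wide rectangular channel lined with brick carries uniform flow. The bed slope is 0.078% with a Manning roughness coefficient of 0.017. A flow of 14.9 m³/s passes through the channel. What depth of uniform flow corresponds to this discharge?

y_n = 2 m

Manning's equation rearranged: A R^(2/3) = nQ / (1·√S) = 0.017 × 14.9 / (√0.00078) = 9.07.
At y = 1.47 m: A R^(2/3) = 5.928 — too small.
At y = 2 m: A R^(2/3) = 9.05 — ≈ 9.07.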